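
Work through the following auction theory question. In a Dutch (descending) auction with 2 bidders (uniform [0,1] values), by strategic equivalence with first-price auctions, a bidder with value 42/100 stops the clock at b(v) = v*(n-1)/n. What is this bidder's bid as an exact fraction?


Step 1: Dutch auctions are strategically equivalent to first-price auctions
Step 2: The equilibrium bid is b(v) = v*(n-1)/n
Step 3: b = 21/50 * 1/2
Step 4: b = 21/100

21/100


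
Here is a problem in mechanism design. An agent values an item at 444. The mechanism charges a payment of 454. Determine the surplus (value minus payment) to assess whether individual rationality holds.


Step 1: Surplus = value - payment = 444 - 454 = -10
Step 2: IR is violated (surplus < 0)

-10


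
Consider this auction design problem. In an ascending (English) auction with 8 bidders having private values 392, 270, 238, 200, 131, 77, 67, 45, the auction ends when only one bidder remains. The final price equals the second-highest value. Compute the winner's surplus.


Step 1: Identify the highest value: 392
Step 2: Identify the second-highest value: 270
Step 3: The final price = second-highest value = 270
Step 4: Surplus = 392 - 270 = 122

122


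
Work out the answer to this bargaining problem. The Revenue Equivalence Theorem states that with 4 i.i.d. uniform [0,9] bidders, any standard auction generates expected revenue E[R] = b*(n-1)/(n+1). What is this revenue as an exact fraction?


Step 1: By Revenue Equivalence, expected revenue = b*(n-1)/(n+1)
Step 2: Substituting n = 4, b = 9
Step 3: Revenue = 9*(4-1)/(4+1) = 9*3/5
Step 4: Revenue = 27/5

27/5


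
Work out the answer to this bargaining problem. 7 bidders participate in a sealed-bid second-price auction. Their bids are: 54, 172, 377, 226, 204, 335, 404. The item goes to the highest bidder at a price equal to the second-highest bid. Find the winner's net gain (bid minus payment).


Step 1: Sort bids in descending order: 404, 377, 335, 226, 204, 172, 54
Step 2: The winning bid is the highest: 404
Step 3: The payment equals the second-highest bid: 377
Step 4: Surplus = winner's bid - payment = 404 - 377 = 27

27


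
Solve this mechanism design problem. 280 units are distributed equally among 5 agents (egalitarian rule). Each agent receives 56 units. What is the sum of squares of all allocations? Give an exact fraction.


Step 1: Each agent's share = 280/5 = 56
Step 2: Square of each share = (56)^2 = 3136
Step 3: Sum of squares = 5 * 3136 = 15680

15680


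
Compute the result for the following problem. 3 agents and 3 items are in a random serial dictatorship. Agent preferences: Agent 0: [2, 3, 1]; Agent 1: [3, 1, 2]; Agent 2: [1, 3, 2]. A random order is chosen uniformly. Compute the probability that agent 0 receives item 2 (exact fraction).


Step 1: Agent 0 wants item 2
Step 2: There are 6 possible orderings of agents
Step 3: In 6 orderings, agent 0 gets item 2
Step 4: Probability = 6/6 = 1

1


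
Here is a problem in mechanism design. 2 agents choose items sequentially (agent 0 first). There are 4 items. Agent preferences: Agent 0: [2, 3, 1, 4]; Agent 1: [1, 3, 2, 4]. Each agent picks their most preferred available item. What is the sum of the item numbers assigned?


Step 1: Agent 0 picks item 2
Step 2: Agent 1 picks item 1
Step 3: Sum = 2 + 1 = 3

3


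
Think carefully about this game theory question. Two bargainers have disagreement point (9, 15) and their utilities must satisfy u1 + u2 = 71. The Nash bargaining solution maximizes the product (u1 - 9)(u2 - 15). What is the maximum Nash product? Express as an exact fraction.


Step 1: The Nash solution splits surplus symmetrically above the disagreement point
Step 2: u1 = (total + d1 - d2)/2 = (71 + 9 - 15)/2 = 65/2
Step 3: u2 = (total - d1 + d2)/2 = (71 - 9 + 15)/2 = 77/2
Step 4: Nash product = (65/2 - 9) * (77/2 - 15)
Step 5: = 47/2 * 47/2 = 2209/4

2209/4


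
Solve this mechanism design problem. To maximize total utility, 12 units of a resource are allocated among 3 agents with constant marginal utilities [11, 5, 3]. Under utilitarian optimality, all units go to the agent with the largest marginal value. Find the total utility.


Step 1: The marginal utilities are [11, 5, 3]
Step 2: The highest marginal utility is 11
Step 3: All 12 units go to that agent
Step 4: Total utility = 11 * 12 = 132

132


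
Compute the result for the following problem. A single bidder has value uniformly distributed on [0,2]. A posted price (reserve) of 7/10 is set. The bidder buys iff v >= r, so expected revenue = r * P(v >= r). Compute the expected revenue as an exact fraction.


Step 1: Posted price r = 7/10, value support [0,2]
Step 2: P(v >= r) = (2 - 7/10)/2 = 13/20
Step 3: Expected revenue = r * P(v >= r) = 7/10 * 13/20
Step 4: Revenue = 91/200

91/200


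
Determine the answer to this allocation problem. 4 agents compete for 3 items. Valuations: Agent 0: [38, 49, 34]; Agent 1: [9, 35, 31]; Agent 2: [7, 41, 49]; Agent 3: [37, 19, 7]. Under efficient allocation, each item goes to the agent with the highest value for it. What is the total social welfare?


Step 1: For each item, find the maximum value among all agents.
Step 2: Item 0 -> Agent 0 (value 38)
Step 3: Item 1 -> Agent 0 (value 49)
Step 4: Item 2 -> Agent 2 (value 49)
Step 5: Total welfare = 38 + 49 + 49 = 136

136


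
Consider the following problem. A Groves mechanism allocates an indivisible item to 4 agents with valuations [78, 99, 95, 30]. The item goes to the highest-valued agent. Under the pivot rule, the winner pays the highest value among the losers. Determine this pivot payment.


Step 1: The efficient winner is agent 1 with value 99
Step 2: Other agents' values: [78, 95, 30]
Step 3: Pivot payment = max(others) = 95
Step 4: The winner pays 95

95


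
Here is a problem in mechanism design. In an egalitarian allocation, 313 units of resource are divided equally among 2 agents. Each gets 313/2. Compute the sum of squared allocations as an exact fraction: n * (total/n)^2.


Step 1: Each agent's share = 313/2
Step 2: Square of each share = (313/2)^2 = 97969/4
Step 3: Sum of squares = 2 * 97969/4 = 97969/2

97969/2


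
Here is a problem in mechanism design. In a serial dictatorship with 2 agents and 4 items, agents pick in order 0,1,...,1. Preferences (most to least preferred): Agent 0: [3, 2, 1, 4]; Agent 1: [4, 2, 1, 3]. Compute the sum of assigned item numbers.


Step 1: Agent 0 picks item 3
Step 2: Agent 1 picks item 4
Step 3: Sum = 3 + 4 = 7

7


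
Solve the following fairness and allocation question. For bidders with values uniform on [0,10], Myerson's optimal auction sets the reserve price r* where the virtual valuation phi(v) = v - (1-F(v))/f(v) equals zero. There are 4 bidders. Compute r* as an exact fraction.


Step 1: For U[0,10], F(v) = v/10 and f(v) = 1/10
Step 2: phi(v) = v - (1 - v/10)/(1/10) = v - (10 - v) = 2v - 10
Step 3: Set phi(r*) = 0: 2r* - 10 = 0
Step 4: r* = 10/2 = 5 (the number of bidders n = 4 does not enter)

5


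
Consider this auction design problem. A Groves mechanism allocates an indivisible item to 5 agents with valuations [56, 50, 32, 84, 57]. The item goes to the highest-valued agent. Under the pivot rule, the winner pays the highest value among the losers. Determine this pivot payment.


Step 1: The efficient winner is agent 3 with value 84
Step 2: Other agents' values: [56, 50, 32, 57]
Step 3: Pivot payment = max(others) = 57
Step 4: The winner pays 57

57


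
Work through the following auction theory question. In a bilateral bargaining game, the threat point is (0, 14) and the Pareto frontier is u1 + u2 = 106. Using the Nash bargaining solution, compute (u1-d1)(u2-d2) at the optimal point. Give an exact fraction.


Step 1: The Nash solution splits surplus symmetrically above the disagreement point
Step 2: u1 = (total + d1 - d2)/2 = (106 + 0 - 14)/2 = 46
Step 3: u2 = (total - d1 + d2)/2 = (106 - 0 + 14)/2 = 60
Step 4: Nash product = (46 - 0) * (60 - 14)
Step 5: = 46 * 46 = 2116

2116


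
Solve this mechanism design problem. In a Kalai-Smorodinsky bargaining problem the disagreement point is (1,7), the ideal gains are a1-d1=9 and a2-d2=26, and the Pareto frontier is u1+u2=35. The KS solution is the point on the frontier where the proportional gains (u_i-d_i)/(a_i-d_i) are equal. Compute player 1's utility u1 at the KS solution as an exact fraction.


Step 1: At the KS point, (u1-d1)/r1 = (u2-d2)/r2 = t and u1+u2 = 35
Step 2: u1 = d1 + r1*t and u2 = d2 + r2*t, so (d1 + r1*t) + (d2 + r2*t) = 35
Step 3: t = (35 - 1 - 7)/(9 + 26) = 27/35
Step 4: u1 = d1 + r1*t = 1 + 9 * 27/35 = 278/35
Step 5: (Check: u2 = d2 + r2*t = 947/35; u1+u2 = 278/35 + 947/35 = 35, on the frontier.)

278/35


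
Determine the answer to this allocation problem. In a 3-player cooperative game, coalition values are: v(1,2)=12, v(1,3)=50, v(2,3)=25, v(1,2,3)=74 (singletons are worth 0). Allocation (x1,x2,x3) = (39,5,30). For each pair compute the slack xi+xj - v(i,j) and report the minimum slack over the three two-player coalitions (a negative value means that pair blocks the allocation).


Step 1: Slack for coalition (1,2): x1+x2 - v12 = 44 - 12 = 32
Step 2: Slack for coalition (1,3): x1+x3 - v13 = 69 - 50 = 19
Step 3: Slack for coalition (2,3): x2+x3 - v23 = 35 - 25 = 10
Step 4: Minimum slack = min(32, 19, 10) = 10, attained by (2,3); no pair can gain by deviating, so the allocation is in the core

10


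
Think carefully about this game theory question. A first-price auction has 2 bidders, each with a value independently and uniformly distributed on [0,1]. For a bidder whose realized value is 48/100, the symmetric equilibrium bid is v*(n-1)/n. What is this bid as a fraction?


Step 1: The symmetric BNE bidding function is b(v) = v * (n-1) / n
Step 2: Substitute v = 12/25 and n = 2
Step 3: b = 12/25 * 1/2
Step 4: b = 6/25

6/25


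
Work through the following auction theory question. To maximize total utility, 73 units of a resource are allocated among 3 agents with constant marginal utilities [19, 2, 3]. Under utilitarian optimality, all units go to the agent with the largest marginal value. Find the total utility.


Step 1: The marginal utilities are [19, 2, 3]
Step 2: The highest marginal utility is 19
Step 3: All 73 units go to that agent
Step 4: Total utility = 19 * 73 = 1387

1387


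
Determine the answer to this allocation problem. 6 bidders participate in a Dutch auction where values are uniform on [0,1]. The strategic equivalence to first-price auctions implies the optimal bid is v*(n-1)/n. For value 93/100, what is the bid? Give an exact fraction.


Step 1: Dutch auctions are strategically equivalent to first-price auctions
Step 2: The equilibrium bid is b(v) = v*(n-1)/n
Step 3: b = 93/100 * 5/6
Step 4: b = 31/40

31/40


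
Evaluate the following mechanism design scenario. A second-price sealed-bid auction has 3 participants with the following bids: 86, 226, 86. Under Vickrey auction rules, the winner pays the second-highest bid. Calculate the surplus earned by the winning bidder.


Step 1: Sort bids in descending order: 226, 86, 86
Step 2: The winning bid is the highest: 226
Step 3: The payment equals the second-highest bid: 86
Step 4: Surplus = winner's bid - payment = 226 - 86 = 140

140


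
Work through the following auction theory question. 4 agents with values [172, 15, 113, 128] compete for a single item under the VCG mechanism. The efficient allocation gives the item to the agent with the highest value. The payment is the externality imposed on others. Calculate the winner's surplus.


Step 1: The winner is the agent with the highest value: agent 0 with value 172
Step 2: Values of other agents: [15, 113, 128]
Step 3: VCG payment = max of others' values = 128
Step 4: Surplus = 172 - 128 = 44

44


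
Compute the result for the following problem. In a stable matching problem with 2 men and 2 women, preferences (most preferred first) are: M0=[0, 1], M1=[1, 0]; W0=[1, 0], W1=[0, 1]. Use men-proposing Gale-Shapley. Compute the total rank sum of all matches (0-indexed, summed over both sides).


Step 1: Run Gale-Shapley (men propose, women hold best offer):
  M0 proposes to W0; she accepts
  M1 proposes to W1; she accepts
Step 2: Final matching: W0-M0, W1-M1
Step 3: 0-indexed ranks (man's rank of his match, then woman's): 0 + 1 + 0 + 1
Step 4: Total rank sum = 2

2


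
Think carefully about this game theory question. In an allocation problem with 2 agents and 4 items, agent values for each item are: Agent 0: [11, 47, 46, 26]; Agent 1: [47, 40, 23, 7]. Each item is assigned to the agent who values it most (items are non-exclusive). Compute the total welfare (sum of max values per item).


Step 1: For each item, find the maximum value among all agents.
Step 2: Item 0 -> Agent 1 (value 47)
Step 3: Item 1 -> Agent 0 (value 47)
Step 4: Item 2 -> Agent 0 (value 46)
Step 5: Item 3 -> Agent 0 (value 26)
Step 6: Total welfare = 47 + 47 + 46 + 26 = 166

166


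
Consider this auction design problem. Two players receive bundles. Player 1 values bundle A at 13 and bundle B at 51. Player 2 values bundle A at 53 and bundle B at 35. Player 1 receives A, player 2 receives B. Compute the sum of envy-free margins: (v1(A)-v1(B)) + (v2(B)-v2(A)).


Step 1: Player 1's margin = v1(A) - v1(B) = 13 - 51 = -38
Step 2: Player 2's margin = v2(B) - v2(A) = 35 - 53 = -18
Step 3: Total margin = -38 + -18 = -56

-56


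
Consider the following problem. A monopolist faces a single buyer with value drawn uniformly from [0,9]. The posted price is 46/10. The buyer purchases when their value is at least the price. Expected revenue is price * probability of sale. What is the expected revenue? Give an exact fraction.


Step 1: Posted price r = 23/5, value support [0,9]
Step 2: P(v >= r) = (9 - 23/5)/9 = 22/45
Step 3: Expected revenue = r * P(v >= r) = 23/5 * 22/45
Step 4: Revenue = 506/225

506/225


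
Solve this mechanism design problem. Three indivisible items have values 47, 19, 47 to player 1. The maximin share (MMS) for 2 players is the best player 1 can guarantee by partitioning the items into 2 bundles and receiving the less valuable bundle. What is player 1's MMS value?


Step 1: Item values = 47, 19, 47
Step 2: Enumerate all 2-bundle partitions and take the smaller bundle:
  Partition 1: {47} vs {19,47} -> bundles 47, 66; min = 47
  Partition 2: {19} vs {47,47} -> bundles 19, 94; min = 19
  Partition 3: {47} vs {47,19} -> bundles 47, 66; min = 47
Step 3: MMS = max(47, 19, 47) = 47

47


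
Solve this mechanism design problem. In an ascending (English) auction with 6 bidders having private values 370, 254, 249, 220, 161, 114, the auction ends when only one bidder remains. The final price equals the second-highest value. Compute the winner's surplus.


Step 1: Identify the highest value: 370
Step 2: Identify the second-highest value: 254
Step 3: The final price = second-highest value = 254
Step 4: Surplus = 370 - 254 = 116

116


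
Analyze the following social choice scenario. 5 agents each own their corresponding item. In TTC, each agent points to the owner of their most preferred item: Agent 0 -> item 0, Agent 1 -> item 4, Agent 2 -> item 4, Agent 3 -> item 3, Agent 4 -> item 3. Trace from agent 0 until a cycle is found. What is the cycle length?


Step 1: Trace the pointer graph from agent 0: 0 -> 0
Step 2: A cycle is detected when we revisit agent 0
Step 3: The cycle is: 0 -> 0
Step 4: Cycle length = 1

1


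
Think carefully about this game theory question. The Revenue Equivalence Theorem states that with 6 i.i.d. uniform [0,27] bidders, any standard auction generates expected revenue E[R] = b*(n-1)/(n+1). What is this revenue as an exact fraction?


Step 1: By Revenue Equivalence, expected revenue = b*(n-1)/(n+1)
Step 2: Substituting n = 6, b = 27
Step 3: Revenue = 27*(6-1)/(6+1) = 27*5/7
Step 4: Revenue = 135/7

135/7


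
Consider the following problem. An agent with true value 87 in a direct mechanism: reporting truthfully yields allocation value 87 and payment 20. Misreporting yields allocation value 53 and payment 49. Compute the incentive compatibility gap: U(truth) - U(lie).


Step 1: U(truth) = value - payment = 87 - 20 = 67
Step 2: U(lie) = allocation - payment = 53 - 49 = 4
Step 3: IC gap = 67 - 4 = 63

63


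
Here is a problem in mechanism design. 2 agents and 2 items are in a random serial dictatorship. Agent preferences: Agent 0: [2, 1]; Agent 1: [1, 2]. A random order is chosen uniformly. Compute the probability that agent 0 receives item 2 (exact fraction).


Step 1: Agent 0 wants item 2
Step 2: There are 2 possible orderings of agents
Step 3: In 2 orderings, agent 0 gets item 2
Step 4: Probability = 2/2 = 1

1


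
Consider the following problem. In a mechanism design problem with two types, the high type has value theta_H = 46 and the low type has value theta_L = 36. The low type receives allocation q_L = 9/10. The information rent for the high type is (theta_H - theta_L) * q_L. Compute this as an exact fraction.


Step 1: theta_H - theta_L = 46 - 36 = 10
Step 2: Information rent = (theta_H - theta_L) * q_L
Step 3: = 10 * 9/10
Step 4: = 9

9


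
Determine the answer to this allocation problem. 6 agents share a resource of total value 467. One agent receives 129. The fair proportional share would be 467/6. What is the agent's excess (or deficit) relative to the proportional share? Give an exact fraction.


Step 1: Proportional share = 467/6
Step 2: Agent's actual allocation = 129
Step 3: Excess = 129 - 467/6 = 307/6

307/6


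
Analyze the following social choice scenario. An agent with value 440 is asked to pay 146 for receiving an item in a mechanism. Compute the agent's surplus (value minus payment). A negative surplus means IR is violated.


Step 1: Surplus = value - payment = 440 - 146 = 294
Step 2: IR is satisfied (surplus >= 0)

294


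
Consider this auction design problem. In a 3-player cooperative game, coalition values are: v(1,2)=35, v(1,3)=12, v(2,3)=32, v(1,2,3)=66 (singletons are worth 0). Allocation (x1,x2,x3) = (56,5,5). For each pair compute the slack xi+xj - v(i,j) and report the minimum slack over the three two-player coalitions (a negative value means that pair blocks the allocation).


Step 1: Slack for coalition (1,2): x1+x2 - v12 = 61 - 35 = 26
Step 2: Slack for coalition (1,3): x1+x3 - v13 = 61 - 12 = 49
Step 3: Slack for coalition (2,3): x2+x3 - v23 = 10 - 32 = -22
Step 4: Minimum slack = min(26, 49, -22) = -22, attained by (2,3); coalition (2,3) can block (slack < 0), so the allocation is not in the core

-22


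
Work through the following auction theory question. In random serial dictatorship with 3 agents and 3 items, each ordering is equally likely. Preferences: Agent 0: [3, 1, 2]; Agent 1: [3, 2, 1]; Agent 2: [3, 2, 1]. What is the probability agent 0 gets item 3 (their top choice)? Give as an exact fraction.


Step 1: Agent 0 wants item 3
Step 2: There are 6 possible orderings of agents
Step 3: In 2 orderings, agent 0 gets item 3
Step 4: Probability = 2/6 = 1/3

1/3


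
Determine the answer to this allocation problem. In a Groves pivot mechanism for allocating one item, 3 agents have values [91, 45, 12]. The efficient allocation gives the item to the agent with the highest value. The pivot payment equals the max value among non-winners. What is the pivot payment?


Step 1: The efficient winner is agent 0 with value 91
Step 2: Other agents' values: [45, 12]
Step 3: Pivot payment = max(others) = 45
Step 4: The winner pays 45

45


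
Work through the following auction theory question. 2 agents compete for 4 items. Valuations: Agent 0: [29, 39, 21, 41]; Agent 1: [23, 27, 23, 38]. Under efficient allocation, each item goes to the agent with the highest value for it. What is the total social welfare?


Step 1: For each item, find the maximum value among all agents.
Step 2: Item 0 -> Agent 0 (value 29)
Step 3: Item 1 -> Agent 0 (value 39)
Step 4: Item 2 -> Agent 1 (value 23)
Step 5: Item 3 -> Agent 0 (value 41)
Step 6: Total welfare = 29 + 39 + 23 + 41 = 132

132


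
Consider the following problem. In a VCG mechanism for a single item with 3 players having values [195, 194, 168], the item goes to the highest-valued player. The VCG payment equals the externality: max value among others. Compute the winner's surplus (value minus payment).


Step 1: The winner is the agent with the highest value: agent 0 with value 195
Step 2: Values of other agents: [194, 168]
Step 3: VCG payment = max of others' values = 194
Step 4: Surplus = 195 - 194 = 1

1


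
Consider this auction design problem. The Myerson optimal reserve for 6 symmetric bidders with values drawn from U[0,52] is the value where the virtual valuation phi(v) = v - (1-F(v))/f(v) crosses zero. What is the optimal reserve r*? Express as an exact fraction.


Step 1: For U[0,52], F(v) = v/52 and f(v) = 1/52
Step 2: phi(v) = v - (1 - v/52)/(1/52) = v - (52 - v) = 2v - 52
Step 3: Set phi(r*) = 0: 2r* - 52 = 0
Step 4: r* = 52/2 = 26 (the number of bidders n = 6 does not enter)

26


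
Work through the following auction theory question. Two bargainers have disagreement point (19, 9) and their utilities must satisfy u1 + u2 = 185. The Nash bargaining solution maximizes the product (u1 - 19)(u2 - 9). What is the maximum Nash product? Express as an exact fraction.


Step 1: The Nash solution splits surplus symmetrically above the disagreement point
Step 2: u1 = (total + d1 - d2)/2 = (185 + 19 - 9)/2 = 195/2
Step 3: u2 = (total - d1 + d2)/2 = (185 - 19 + 9)/2 = 175/2
Step 4: Nash product = (195/2 - 19) * (175/2 - 9)
Step 5: = 157/2 * 157/2 = 24649/4

24649/4


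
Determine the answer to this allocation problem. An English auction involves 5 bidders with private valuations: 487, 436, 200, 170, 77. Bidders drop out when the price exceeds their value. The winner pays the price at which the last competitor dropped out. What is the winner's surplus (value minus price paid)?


Step 1: Identify the highest value: 487
Step 2: Identify the second-highest value: 436
Step 3: The final price = second-highest value = 436
Step 4: Surplus = 487 - 436 = 51

51


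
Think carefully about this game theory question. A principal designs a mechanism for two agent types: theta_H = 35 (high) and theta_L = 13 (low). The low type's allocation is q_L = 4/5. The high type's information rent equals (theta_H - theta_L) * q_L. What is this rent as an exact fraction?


Step 1: theta_H - theta_L = 35 - 13 = 22
Step 2: Information rent = (theta_H - theta_L) * q_L
Step 3: = 22 * 4/5
Step 4: = 88/5

88/5


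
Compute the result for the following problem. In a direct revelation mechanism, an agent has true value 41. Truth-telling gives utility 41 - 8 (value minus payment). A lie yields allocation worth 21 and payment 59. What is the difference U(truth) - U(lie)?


Step 1: U(truth) = value - payment = 41 - 8 = 33
Step 2: U(lie) = allocation - payment = 21 - 59 = -38
Step 3: IC gap = 33 - (-38) = 71

71


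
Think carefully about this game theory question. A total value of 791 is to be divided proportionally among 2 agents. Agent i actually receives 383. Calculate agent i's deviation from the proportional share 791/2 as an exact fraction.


Step 1: Proportional share = 791/2
Step 2: Agent's actual allocation = 383
Step 3: Excess = 383 - 791/2 = -25/2

-25/2


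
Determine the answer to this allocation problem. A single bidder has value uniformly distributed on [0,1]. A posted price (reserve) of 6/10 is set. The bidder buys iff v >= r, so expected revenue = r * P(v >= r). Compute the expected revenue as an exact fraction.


Step 1: Posted price r = 3/5, value support [0,1]
Step 2: P(v >= r) = (1 - 3/5)/1 = 2/5
Step 3: Expected revenue = r * P(v >= r) = 3/5 * 2/5
Step 4: Revenue = 6/25

6/25


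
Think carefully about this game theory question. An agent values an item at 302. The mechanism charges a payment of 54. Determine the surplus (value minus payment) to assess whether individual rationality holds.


Step 1: Surplus = value - payment = 302 - 54 = 248
Step 2: IR is satisfied (surplus >= 0)

248


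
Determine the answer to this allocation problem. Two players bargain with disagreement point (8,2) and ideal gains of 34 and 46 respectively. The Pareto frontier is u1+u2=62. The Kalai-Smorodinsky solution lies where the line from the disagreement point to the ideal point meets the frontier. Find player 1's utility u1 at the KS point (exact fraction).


Step 1: At the KS point, (u1-d1)/r1 = (u2-d2)/r2 = t and u1+u2 = 62
Step 2: u1 = d1 + r1*t and u2 = d2 + r2*t, so (d1 + r1*t) + (d2 + r2*t) = 62
Step 3: t = (62 - 8 - 2)/(34 + 46) = 52/80 = 13/20
Step 4: u1 = d1 + r1*t = 8 + 34 * 13/20 = 301/10
Step 5: (Check: u2 = d2 + r2*t = 319/10; u1+u2 = 301/10 + 319/10 = 62, on the frontier.)

301/10


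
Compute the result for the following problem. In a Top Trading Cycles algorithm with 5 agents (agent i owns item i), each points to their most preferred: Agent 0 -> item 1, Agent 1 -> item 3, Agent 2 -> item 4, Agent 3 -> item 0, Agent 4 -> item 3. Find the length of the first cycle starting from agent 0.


Step 1: Trace the pointer graph from agent 0: 0 -> 1 -> 3 -> 0
Step 2: A cycle is detected when we revisit agent 0
Step 3: The cycle is: 0 -> 1 -> 3 -> 0
Step 4: Cycle length = 3

3


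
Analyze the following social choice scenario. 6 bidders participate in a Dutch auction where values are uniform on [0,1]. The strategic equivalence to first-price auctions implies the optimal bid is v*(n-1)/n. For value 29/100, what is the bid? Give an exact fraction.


Step 1: Dutch auctions are strategically equivalent to first-price auctions
Step 2: The equilibrium bid is b(v) = v*(n-1)/n
Step 3: b = 29/100 * 5/6
Step 4: b = 29/120

29/120


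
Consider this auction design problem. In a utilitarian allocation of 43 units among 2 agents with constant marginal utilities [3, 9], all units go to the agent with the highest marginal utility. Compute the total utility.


Step 1: The marginal utilities are [3, 9]
Step 2: The highest marginal utility is 9
Step 3: All 43 units go to that agent
Step 4: Total utility = 9 * 43 = 387

387


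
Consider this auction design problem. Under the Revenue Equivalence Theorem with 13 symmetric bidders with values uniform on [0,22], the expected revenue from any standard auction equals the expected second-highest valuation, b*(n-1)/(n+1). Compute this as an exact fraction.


Step 1: By Revenue Equivalence, expected revenue = b*(n-1)/(n+1)
Step 2: Substituting n = 13, b = 22
Step 3: Revenue = 22*(13-1)/(13+1) = 22*12/14
Step 4: Revenue = 264/14 = 132/7

132/7


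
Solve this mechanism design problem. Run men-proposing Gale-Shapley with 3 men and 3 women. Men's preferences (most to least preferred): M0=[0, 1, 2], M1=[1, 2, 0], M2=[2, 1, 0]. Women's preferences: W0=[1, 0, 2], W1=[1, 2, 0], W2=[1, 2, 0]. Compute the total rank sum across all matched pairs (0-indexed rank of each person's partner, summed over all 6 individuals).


Step 1: Run Gale-Shapley (men propose, women hold best offer):
  M0 proposes to W0; she accepts
  M1 proposes to W1; she accepts
  M2 proposes to W2; she accepts
Step 2: Final matching: W0-M0, W1-M1, W2-M2
Step 3: 0-indexed ranks (man's rank of his match, then woman's): 0 + 1 + 0 + 0 + 0 + 1
Step 4: Total rank sum = 2

2


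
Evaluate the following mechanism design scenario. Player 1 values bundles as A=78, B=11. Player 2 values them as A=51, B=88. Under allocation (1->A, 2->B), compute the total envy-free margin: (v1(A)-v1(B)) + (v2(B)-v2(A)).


Step 1: Player 1's margin = v1(A) - v1(B) = 78 - 11 = 67
Step 2: Player 2's margin = v2(B) - v2(A) = 88 - 51 = 37
Step 3: Total margin = 67 + 37 = 104

104


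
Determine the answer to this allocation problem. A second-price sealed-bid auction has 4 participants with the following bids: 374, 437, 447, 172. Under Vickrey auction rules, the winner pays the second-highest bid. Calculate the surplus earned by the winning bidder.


Step 1: Sort bids in descending order: 447, 437, 374, 172
Step 2: The winning bid is the highest: 447
Step 3: The payment equals the second-highest bid: 437
Step 4: Surplus = winner's bid - payment = 447 - 437 = 10

10


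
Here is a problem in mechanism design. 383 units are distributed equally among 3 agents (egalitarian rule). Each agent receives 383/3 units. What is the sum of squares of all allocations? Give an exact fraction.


Step 1: Each agent's share = 383/3
Step 2: Square of each share = (383/3)^2 = 146689/9
Step 3: Sum of squares = 3 * 146689/9 = 146689/3

146689/3


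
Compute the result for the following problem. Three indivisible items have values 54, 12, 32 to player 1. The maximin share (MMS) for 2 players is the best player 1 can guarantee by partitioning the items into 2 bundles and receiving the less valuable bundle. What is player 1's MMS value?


Step 1: Item values = 54, 12, 32
Step 2: Enumerate all 2-bundle partitions and take the smaller bundle:
  Partition 1: {54} vs {12,32} -> bundles 54, 44; min = 44
  Partition 2: {12} vs {54,32} -> bundles 12, 86; min = 12
  Partition 3: {32} vs {54,12} -> bundles 32, 66; min = 32
Step 3: MMS = max(44, 12, 32) = 44

44


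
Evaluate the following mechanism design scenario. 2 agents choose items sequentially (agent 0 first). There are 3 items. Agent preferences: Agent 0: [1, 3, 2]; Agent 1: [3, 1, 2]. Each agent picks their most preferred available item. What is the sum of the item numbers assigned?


Step 1: Agent 0 picks item 1
Step 2: Agent 1 picks item 3
Step 3: Sum = 1 + 3 = 4

4


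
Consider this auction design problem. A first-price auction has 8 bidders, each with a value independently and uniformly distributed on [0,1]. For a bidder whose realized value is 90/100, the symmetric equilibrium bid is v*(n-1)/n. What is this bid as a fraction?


Step 1: The symmetric BNE bidding function is b(v) = v * (n-1) / n
Step 2: Substitute v = 9/10 and n = 8
Step 3: b = 9/10 * 7/8
Step 4: b = 63/80

63/80


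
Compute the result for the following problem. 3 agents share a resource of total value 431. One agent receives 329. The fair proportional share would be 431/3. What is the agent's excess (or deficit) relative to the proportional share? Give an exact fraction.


Step 1: Proportional share = 431/3
Step 2: Agent's actual allocation = 329
Step 3: Excess = 329 - 431/3 = 556/3

556/3


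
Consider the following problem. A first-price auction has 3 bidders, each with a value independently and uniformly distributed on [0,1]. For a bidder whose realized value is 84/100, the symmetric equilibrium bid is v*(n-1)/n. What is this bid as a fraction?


Step 1: The symmetric BNE bidding function is b(v) = v * (n-1) / n
Step 2: Substitute v = 21/25 and n = 3
Step 3: b = 21/25 * 2/3
Step 4: b = 14/25

14/25


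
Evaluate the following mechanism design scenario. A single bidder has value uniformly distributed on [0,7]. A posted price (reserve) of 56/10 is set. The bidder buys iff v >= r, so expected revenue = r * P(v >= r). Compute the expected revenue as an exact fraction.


Step 1: Posted price r = 28/5, value support [0,7]
Step 2: P(v >= r) = (7 - 28/5)/7 = 1/5
Step 3: Expected revenue = r * P(v >= r) = 28/5 * 1/5
Step 4: Revenue = 28/25

28/25


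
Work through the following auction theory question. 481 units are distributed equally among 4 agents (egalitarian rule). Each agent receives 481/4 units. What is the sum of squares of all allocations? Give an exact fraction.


Step 1: Each agent's share = 481/4
Step 2: Square of each share = (481/4)^2 = 231361/16
Step 3: Sum of squares = 4 * 231361/16 = 231361/4

231361/4


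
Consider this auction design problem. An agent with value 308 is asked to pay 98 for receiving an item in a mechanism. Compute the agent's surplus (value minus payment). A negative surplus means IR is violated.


Step 1: Surplus = value - payment = 308 - 98 = 210
Step 2: IR is satisfied (surplus >= 0)

210


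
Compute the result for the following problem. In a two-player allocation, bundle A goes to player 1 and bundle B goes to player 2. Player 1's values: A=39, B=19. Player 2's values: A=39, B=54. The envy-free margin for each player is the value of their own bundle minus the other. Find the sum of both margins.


Step 1: Player 1's margin = v1(A) - v1(B) = 39 - 19 = 20
Step 2: Player 2's margin = v2(B) - v2(A) = 54 - 39 = 15
Step 3: Total margin = 20 + 15 = 35

35


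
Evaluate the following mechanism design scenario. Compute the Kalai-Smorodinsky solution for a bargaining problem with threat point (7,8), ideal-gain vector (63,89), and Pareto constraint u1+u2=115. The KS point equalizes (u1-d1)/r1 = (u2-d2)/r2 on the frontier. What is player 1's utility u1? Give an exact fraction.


Step 1: At the KS point, (u1-d1)/r1 = (u2-d2)/r2 = t and u1+u2 = 115
Step 2: u1 = d1 + r1*t and u2 = d2 + r2*t, so (d1 + r1*t) + (d2 + r2*t) = 115
Step 3: t = (115 - 7 - 8)/(63 + 89) = 100/152 = 25/38
Step 4: u1 = d1 + r1*t = 7 + 63 * 25/38 = 1841/38
Step 5: (Check: u2 = d2 + r2*t = 2529/38; u1+u2 = 1841/38 + 2529/38 = 115, on the frontier.)

1841/38


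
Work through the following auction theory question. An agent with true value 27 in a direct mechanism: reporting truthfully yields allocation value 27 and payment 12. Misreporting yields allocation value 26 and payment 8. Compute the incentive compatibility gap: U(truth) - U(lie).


Step 1: U(truth) = value - payment = 27 - 12 = 15
Step 2: U(lie) = allocation - payment = 26 - 8 = 18
Step 3: IC gap = 15 - 18 = -3

-3


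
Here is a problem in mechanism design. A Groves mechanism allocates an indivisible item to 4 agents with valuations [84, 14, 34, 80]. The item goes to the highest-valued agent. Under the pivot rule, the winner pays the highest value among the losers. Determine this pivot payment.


Step 1: The efficient winner is agent 0 with value 84
Step 2: Other agents' values: [14, 34, 80]
Step 3: Pivot payment = max(others) = 80
Step 4: The winner pays 80

80


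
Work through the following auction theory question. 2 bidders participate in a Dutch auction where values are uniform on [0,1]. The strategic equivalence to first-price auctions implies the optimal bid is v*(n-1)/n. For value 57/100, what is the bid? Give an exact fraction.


Step 1: Dutch auctions are strategically equivalent to first-price auctions
Step 2: The equilibrium bid is b(v) = v*(n-1)/n
Step 3: b = 57/100 * 1/2
Step 4: b = 57/200

57/200


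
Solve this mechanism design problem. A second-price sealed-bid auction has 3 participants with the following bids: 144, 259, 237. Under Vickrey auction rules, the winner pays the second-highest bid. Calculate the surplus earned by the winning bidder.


Step 1: Sort bids in descending order: 259, 237, 144
Step 2: The winning bid is the highest: 259
Step 3: The payment equals the second-highest bid: 237
Step 4: Surplus = winner's bid - payment = 259 - 237 = 22

22


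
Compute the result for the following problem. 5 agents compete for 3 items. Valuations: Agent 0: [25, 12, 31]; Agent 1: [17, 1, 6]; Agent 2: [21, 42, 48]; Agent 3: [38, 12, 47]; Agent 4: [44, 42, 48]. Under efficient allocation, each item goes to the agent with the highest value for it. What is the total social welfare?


Step 1: For each item, find the maximum value among all agents.
Step 2: Item 0 -> Agent 4 (value 44)
Step 3: Item 1 -> Agent 2 (value 42)
Step 4: Item 2 -> Agent 2 (value 48)
Step 5: Total welfare = 44 + 42 + 48 = 134

134


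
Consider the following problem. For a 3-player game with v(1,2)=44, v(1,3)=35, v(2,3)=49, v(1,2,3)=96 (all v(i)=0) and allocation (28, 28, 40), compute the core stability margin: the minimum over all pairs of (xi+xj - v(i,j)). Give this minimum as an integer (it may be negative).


Step 1: Slack for coalition (1,2): x1+x2 - v12 = 56 - 44 = 12
Step 2: Slack for coalition (1,3): x1+x3 - v13 = 68 - 35 = 33
Step 3: Slack for coalition (2,3): x2+x3 - v23 = 68 - 49 = 19
Step 4: Minimum slack = min(12, 33, 19) = 12, attained by (1,2); no pair can gain by deviating, so the allocation is in the core

12


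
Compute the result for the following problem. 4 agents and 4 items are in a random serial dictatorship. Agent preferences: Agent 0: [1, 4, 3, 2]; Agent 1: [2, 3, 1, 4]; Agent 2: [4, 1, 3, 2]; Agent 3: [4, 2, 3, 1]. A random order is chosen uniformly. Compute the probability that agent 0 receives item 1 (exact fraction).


Step 1: Agent 0 wants item 1
Step 2: There are 24 possible orderings of agents
Step 3: In 20 orderings, agent 0 gets item 1
Step 4: Probability = 20/24 = 5/6

5/6


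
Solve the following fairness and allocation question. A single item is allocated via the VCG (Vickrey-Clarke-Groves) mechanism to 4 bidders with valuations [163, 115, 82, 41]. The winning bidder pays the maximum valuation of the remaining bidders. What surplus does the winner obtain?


Step 1: The winner is the agent with the highest value: agent 0 with value 163
Step 2: Values of other agents: [115, 82, 41]
Step 3: VCG payment = max of others' values = 115
Step 4: Surplus = 163 - 115 = 48

48


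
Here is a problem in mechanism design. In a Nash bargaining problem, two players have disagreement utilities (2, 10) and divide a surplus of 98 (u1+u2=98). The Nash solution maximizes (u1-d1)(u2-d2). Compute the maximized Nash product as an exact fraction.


Step 1: The Nash solution splits surplus symmetrically above the disagreement point
Step 2: u1 = (total + d1 - d2)/2 = (98 + 2 - 10)/2 = 45
Step 3: u2 = (total - d1 + d2)/2 = (98 - 2 + 10)/2 = 53
Step 4: Nash product = (45 - 2) * (53 - 10)
Step 5: = 43 * 43 = 1849

1849


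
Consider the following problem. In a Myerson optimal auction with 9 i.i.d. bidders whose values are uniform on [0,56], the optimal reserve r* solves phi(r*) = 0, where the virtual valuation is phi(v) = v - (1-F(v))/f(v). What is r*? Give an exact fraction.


Step 1: For U[0,56], F(v) = v/56 and f(v) = 1/56
Step 2: phi(v) = v - (1 - v/56)/(1/56) = v - (56 - v) = 2v - 56
Step 3: Set phi(r*) = 0: 2r* - 56 = 0
Step 4: r* = 56/2 = 28 (the number of bidders n = 9 does not enter)

28


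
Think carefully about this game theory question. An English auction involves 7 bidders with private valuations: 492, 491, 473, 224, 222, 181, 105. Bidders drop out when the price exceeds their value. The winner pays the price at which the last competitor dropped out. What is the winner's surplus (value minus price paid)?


Step 1: Identify the highest value: 492
Step 2: Identify the second-highest value: 491
Step 3: The final price = second-highest value = 491
Step 4: Surplus = 492 - 491 = 1

1


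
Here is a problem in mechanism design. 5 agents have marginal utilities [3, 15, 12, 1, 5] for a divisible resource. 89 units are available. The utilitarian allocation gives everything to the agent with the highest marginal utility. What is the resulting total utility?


Step 1: The marginal utilities are [3, 15, 12, 1, 5]
Step 2: The highest marginal utility is 15
Step 3: All 89 units go to that agent
Step 4: Total utility = 15 * 89 = 1335

1335


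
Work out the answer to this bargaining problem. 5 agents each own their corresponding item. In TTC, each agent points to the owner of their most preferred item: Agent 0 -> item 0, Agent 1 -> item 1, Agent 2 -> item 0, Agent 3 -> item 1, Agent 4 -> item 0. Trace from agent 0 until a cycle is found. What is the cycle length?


Step 1: Trace the pointer graph from agent 0: 0 -> 0
Step 2: A cycle is detected when we revisit agent 0
Step 3: The cycle is: 0 -> 0
Step 4: Cycle length = 1

1


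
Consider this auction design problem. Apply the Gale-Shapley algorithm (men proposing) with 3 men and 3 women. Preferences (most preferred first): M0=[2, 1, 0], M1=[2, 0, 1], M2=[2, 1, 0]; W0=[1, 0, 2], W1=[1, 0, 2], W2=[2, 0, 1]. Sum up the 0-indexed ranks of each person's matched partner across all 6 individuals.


Step 1: Run Gale-Shapley (men propose, women hold best offer):
  M0 proposes to W2; she accepts
  M1 proposes to W2; rejected
  M1 proposes to W0; she accepts
  M2 proposes to W2; she switches from M0
  M0 proposes to W1; she accepts
Step 2: Final matching: W0-M1, W1-M0, W2-M2
Step 3: 0-indexed ranks (man's rank of his match, then woman's): 1 + 0 + 1 + 1 + 0 + 0
Step 4: Total rank sum = 3

3
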